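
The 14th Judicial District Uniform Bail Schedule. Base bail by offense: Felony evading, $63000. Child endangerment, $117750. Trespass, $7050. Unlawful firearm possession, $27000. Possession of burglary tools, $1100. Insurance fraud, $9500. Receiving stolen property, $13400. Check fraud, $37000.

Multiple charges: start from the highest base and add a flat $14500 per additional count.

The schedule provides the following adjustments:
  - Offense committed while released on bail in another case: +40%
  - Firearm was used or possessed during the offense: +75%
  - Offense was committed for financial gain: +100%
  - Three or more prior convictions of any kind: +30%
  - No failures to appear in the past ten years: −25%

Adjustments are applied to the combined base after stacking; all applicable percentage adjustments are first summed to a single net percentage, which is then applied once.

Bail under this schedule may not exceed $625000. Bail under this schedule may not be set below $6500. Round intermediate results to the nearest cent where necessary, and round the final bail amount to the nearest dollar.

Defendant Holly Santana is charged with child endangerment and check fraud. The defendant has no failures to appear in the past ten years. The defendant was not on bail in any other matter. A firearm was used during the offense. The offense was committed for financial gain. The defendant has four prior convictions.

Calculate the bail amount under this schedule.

Base amounts from the schedule: child endangerment $117750; check fraud $37000.
Stacking rule: highest base plus $14500 per additional charge. Highest is child endangerment at $117750; 1 additional charge → +$14500. Combined base = $132250.
Net percentage adjustment: +75% +100% +30% −25% = +180%. $132250 × 2.8 = $370300.
$370300 is within the $625000 maximum.
$370300 is at or above the $6500 minimum.

$370300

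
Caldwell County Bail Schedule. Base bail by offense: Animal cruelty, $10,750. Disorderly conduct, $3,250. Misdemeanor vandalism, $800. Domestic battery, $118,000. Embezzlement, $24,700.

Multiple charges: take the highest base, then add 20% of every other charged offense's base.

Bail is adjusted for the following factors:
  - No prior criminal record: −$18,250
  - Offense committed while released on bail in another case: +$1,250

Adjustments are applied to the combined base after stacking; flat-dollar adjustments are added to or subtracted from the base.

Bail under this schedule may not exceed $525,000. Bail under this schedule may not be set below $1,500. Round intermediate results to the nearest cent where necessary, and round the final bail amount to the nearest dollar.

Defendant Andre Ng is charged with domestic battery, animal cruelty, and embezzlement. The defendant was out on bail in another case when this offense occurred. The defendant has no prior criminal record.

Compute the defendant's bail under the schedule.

Base amounts from the schedule: domestic battery $118,000; animal cruelty $10,750; embezzlement $24,700.
Stacking rule: highest base plus 20% of each additional charge. Highest is domestic battery at $118,000. Additional: $10,750 × 20% = $2,150; $24,700 × 20% = $4,940. Combined base = $118,000 + $7,090 = $125,090.
No prior criminal record (−$18,250 flat): $125,090 − $18,250 = $106,840.
Offense committed while released on bail in another case (+$1,250 flat): $106,840 + $1,250 = $108,090.
$108,090 is within the $525,000 maximum.
$108,090 is at or above the $1,500 minimum.

$108,090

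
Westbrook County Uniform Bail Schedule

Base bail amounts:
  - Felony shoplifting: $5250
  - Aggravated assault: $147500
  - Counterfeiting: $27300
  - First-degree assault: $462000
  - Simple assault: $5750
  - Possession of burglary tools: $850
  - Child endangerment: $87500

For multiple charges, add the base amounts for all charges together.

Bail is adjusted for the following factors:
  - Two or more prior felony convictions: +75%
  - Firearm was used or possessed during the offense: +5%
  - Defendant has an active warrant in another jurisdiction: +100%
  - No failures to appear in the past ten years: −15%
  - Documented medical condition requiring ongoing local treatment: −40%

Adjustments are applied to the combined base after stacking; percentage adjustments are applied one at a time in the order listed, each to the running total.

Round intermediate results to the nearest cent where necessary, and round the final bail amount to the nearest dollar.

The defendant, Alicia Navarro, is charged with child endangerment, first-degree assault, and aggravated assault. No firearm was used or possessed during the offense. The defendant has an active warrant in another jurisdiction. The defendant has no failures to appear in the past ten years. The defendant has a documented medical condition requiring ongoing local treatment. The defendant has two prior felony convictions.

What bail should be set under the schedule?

Base amounts from the schedule: child endangerment $87500; first-degree assault $462000; aggravated assault $147500.
Stacking rule: sum of all bases. $87500 + $462000 + $147500 = $697000.
Two or more prior felony convictions (+75%): $697000 × 1.75 = $1219750.
Defendant has an active warrant in another jurisdiction (+100%): $1219750 × 2 = $2439500.
No failures to appear in the past ten years (−15%): $2439500 × 0.85 = $2073575.
Documented medical condition requiring ongoing local treatment (−40%): $2073575 × 0.6 = $1244145.

$1244145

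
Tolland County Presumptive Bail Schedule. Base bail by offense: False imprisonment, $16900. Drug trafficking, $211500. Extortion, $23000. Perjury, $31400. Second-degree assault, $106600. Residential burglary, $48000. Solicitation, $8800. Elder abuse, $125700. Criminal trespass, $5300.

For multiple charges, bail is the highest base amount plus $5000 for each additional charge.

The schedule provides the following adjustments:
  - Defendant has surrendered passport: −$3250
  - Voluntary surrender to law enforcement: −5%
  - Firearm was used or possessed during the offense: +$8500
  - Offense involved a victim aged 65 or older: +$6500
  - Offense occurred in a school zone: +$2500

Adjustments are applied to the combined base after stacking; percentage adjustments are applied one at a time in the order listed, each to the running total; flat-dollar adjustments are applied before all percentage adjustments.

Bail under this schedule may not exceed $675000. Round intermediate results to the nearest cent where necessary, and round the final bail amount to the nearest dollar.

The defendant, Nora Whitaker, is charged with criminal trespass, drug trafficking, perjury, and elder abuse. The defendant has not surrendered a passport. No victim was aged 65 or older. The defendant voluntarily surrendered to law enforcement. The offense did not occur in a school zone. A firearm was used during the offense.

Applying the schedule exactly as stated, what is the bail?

$223250

Base amounts from the schedule: criminal trespass $5300; drug trafficking $211500; perjury $31400; elder abuse $125700.
Stacking rule: highest base plus $5000 per additional charge. Highest is drug trafficking at $211500; 3 additional charges → +$15000. Combined base = $226500.
Firearm was used or possessed during the offense (+$8500 flat): $226500 + $8500 = $235000.
Voluntary surrender to law enforcement (−5%): $235000 × 0.95 = $223250.
$223250 is within the $675000 maximum.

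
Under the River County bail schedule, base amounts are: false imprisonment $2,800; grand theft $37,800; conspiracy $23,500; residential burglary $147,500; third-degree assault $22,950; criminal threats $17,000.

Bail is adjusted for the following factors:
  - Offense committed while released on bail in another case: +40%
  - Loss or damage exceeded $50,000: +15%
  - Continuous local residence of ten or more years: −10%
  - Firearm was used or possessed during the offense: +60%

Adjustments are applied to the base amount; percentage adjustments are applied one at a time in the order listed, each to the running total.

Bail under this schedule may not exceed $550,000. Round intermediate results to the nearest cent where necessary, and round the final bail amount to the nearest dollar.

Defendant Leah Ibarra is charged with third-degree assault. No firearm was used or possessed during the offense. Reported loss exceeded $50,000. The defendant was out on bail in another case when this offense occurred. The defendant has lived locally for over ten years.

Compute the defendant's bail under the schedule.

$33,255

Base amounts from the schedule: third-degree assault $22,950.
Single charge. Combined base = $22,950.
Offense committed while released on bail in another case (+40%): $22,950 × 1.4 = $32,130.
Loss or damage exceeded $50,000 (+15%): $32,130 × 1.15 = $36,949.50.
Continuous local residence of ten or more years (−10%): $36,949.50 × 0.9 = $33,254.55.
$33,254.55 is within the $550,000 maximum.
Rounded to the nearest dollar: $33,255.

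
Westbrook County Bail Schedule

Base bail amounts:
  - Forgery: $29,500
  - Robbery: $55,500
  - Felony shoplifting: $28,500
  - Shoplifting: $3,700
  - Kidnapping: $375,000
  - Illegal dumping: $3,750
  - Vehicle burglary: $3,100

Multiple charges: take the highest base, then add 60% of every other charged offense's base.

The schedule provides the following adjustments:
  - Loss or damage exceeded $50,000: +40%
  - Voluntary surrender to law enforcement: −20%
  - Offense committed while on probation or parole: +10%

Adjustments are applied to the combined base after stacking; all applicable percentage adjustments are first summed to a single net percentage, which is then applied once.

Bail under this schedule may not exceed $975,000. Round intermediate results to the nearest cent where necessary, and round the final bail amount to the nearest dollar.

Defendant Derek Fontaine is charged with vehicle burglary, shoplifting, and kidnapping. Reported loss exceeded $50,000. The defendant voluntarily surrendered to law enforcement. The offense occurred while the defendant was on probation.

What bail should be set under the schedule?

Base amounts from the schedule: vehicle burglary $3,100; shoplifting $3,700; kidnapping $375,000.
Stacking rule: highest base plus 60% of each additional charge. Highest is kidnapping at $375,000. Additional: $3,100 × 60% = $1,860; $3,700 × 60% = $2,220. Combined base = $375,000 + $4,080 = $379,080.
Net percentage adjustment: +40% −20% +10% = +30%. $379,080 × 1.3 = $492,804.
$492,804 is within the $975,000 maximum.

$492,804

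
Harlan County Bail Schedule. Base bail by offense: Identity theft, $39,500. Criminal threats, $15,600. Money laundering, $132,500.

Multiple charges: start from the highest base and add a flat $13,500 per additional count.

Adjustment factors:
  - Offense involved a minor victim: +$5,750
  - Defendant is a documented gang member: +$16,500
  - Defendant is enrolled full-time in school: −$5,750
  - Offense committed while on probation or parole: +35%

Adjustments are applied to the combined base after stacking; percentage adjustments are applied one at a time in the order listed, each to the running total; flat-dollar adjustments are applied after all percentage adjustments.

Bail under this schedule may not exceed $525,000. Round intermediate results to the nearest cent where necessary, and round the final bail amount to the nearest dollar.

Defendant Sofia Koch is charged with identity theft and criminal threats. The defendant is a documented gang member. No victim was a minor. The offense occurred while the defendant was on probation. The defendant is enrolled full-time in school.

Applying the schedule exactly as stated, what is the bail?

Base amounts from the schedule: identity theft $39,500; criminal threats $15,600.
Stacking rule: highest base plus $13,500 per additional charge. Highest is identity theft at $39,500; 1 additional charge → +$13,500. Combined base = $53,000.
Offense committed while on probation or parole (+35%): $53,000 × 1.35 = $71,550.
Defendant is a documented gang member (+$16,500 flat): $71,550 + $16,500 = $88,050.
Defendant is enrolled full-time in school (−$5,750 flat): $88,050 − $5,750 = $82,300.
$82,300 is within the $525,000 maximum.

$82,300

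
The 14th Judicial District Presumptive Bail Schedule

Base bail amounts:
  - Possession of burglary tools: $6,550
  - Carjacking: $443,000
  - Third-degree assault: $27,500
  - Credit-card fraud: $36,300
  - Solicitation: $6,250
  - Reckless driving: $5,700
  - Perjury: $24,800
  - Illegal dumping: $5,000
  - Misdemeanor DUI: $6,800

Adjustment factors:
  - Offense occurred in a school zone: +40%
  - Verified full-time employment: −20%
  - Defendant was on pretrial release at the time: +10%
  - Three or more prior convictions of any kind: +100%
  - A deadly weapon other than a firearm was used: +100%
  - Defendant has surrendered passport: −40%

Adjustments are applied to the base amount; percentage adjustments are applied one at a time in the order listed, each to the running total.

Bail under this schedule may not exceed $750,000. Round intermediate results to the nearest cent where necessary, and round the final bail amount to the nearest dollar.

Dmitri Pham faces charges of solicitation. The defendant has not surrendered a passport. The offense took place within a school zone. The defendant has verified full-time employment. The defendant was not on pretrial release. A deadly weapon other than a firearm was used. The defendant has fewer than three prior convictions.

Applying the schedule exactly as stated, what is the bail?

$14,000

Base amounts from the schedule: solicitation $6,250.
Single charge. Combined base = $6,250.
Offense occurred in a school zone (+40%): $6,250 × 1.4 = $8,750.
Verified full-time employment (−20%): $8,750 × 0.8 = $7,000.
A deadly weapon other than a firearm was used (+100%): $7,000 × 2 = $14,000.
$14,000 is within the $750,000 maximum.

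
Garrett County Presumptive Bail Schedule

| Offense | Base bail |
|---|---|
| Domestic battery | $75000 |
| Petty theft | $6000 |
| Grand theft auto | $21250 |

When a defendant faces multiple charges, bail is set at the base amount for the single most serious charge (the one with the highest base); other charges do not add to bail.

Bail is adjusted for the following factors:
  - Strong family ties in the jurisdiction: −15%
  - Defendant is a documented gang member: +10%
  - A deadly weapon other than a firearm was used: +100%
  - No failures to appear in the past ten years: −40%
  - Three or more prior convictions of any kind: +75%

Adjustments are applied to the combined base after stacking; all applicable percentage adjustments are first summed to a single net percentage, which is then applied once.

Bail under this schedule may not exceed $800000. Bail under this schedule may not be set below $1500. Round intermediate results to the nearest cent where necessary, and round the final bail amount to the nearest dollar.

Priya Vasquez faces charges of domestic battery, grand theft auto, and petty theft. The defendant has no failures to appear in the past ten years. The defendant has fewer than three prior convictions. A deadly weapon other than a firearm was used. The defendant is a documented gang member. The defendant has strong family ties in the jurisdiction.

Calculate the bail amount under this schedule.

$116250

Base amounts from the schedule: domestic battery $75000; grand theft auto $21250; petty theft $6000.
Stacking rule: use the highest base only. Highest is domestic battery at $75000. Combined base = $75000.
Net percentage adjustment: −15% +10% +100% −40% = +55%. $75000 × 1.55 = $116250.
$116250 is within the $800000 maximum.
$116250 is at or above the $1500 minimum.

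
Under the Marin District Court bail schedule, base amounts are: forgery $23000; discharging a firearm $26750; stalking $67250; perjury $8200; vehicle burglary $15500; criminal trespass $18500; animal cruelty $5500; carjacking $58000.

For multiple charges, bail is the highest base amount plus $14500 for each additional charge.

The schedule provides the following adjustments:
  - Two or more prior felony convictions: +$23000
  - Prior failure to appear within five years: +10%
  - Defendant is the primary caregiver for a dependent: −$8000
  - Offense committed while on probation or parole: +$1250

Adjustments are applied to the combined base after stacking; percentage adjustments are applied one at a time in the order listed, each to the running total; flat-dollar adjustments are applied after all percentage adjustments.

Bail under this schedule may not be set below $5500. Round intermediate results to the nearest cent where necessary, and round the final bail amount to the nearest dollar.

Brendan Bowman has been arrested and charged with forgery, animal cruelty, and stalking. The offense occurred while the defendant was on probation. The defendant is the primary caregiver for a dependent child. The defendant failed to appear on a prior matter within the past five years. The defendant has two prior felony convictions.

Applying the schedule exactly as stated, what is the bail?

$122125

Base amounts from the schedule: forgery $23000; animal cruelty $5500; stalking $67250.
Stacking rule: highest base plus $14500 per additional charge. Highest is stalking at $67250; 2 additional charges → +$29000. Combined base = $96250.
Prior failure to appear within five years (+10%): $96250 × 1.1 = $105875.
Two or more prior felony convictions (+$23000 flat): $105875 + $23000 = $128875.
Defendant is the primary caregiver for a dependent (−$8000 flat): $128875 − $8000 = $120875.
Offense committed while on probation or parole (+$1250 flat): $120875 + $1250 = $122125.
$122125 is at or above the $5500 minimum.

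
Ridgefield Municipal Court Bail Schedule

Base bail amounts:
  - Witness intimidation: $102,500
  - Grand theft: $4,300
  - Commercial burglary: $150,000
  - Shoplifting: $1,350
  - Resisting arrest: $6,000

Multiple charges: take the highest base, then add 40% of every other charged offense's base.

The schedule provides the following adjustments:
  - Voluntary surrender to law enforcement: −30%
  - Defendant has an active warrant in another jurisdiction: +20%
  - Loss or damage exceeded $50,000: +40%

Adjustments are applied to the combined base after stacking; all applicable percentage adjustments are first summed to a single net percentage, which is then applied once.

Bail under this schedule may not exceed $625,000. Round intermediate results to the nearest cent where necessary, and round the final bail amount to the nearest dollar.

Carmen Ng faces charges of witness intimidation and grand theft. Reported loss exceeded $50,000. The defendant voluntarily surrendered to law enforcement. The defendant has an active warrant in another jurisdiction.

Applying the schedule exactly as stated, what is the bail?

Base amounts from the schedule: witness intimidation $102,500; grand theft $4,300.
Stacking rule: highest base plus 40% of each additional charge. Highest is witness intimidation at $102,500. Additional: $4,300 × 40% = $1,720. Combined base = $102,500 + $1,720 = $104,220.
Net percentage adjustment: −30% +20% +40% = +30%. $104,220 × 1.3 = $135,486.
$135,486 is within the $625,000 maximum.

$135,486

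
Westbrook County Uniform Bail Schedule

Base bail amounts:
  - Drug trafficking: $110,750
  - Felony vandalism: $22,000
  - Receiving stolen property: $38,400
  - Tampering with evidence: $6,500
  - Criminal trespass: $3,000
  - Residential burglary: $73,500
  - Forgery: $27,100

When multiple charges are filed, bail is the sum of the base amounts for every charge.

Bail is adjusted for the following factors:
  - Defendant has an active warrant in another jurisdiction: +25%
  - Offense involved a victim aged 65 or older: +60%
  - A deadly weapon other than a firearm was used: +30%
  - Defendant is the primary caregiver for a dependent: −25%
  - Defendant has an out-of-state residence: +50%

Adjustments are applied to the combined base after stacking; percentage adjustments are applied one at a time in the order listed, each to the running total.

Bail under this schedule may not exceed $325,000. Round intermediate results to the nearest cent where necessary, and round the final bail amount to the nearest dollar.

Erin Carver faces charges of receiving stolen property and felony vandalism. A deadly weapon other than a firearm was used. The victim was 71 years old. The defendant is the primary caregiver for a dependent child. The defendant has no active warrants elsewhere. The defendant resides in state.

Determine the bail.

$94,224

Base amounts from the schedule: receiving stolen property $38,400; felony vandalism $22,000.
Stacking rule: sum of all bases. $38,400 + $22,000 = $60,400.
Offense involved a victim aged 65 or older (+60%): $60,400 × 1.6 = $96,640.
A deadly weapon other than a firearm was used (+30%): $96,640 × 1.3 = $125,632.
Defendant is the primary caregiver for a dependent (−25%): $125,632 × 0.75 = $94,224.
$94,224 is within the $325,000 maximum.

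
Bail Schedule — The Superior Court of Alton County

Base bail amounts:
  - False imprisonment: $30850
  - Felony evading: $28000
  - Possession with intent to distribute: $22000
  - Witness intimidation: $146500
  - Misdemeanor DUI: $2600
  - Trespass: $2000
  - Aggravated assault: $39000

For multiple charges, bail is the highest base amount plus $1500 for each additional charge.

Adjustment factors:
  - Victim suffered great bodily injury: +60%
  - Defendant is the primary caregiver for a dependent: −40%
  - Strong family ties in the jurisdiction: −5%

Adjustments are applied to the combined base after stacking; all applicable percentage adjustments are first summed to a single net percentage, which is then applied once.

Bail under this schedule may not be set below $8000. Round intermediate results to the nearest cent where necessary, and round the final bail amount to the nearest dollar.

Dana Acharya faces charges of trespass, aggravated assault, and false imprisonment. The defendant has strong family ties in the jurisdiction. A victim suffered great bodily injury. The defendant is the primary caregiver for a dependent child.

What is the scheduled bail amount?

$48300

Base amounts from the schedule: trespass $2000; aggravated assault $39000; false imprisonment $30850.
Stacking rule: highest base plus $1500 per additional charge. Highest is aggravated assault at $39000; 2 additional charges → +$3000. Combined base = $42000.
Net percentage adjustment: +60% −40% −5% = +15%. $42000 × 1.15 = $48300.
$48300 is at or above the $8000 minimum.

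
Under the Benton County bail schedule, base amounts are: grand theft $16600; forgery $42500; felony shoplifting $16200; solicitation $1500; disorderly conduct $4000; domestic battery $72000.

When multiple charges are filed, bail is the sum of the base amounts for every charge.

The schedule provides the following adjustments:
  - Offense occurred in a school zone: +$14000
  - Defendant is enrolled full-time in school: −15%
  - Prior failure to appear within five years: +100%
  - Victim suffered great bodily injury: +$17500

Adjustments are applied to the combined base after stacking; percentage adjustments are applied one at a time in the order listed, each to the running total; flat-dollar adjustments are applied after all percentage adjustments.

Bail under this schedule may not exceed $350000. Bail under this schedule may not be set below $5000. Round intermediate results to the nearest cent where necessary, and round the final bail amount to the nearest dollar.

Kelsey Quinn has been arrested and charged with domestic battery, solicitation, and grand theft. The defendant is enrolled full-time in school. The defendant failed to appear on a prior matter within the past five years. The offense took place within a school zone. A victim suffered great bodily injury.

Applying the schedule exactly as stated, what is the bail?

$184670

Base amounts from the schedule: domestic battery $72000; solicitation $1500; grand theft $16600.
Stacking rule: sum of all bases. $72000 + $1500 + $16600 = $90100.
Defendant is enrolled full-time in school (−15%): $90100 × 0.85 = $76585.
Prior failure to appear within five years (+100%): $76585 × 2 = $153170.
Offense occurred in a school zone (+$14000 flat): $153170 + $14000 = $167170.
Victim suffered great bodily injury (+$17500 flat): $167170 + $17500 = $184670.
$184670 is within the $350000 maximum.
$184670 is at or above the $5000 minimum.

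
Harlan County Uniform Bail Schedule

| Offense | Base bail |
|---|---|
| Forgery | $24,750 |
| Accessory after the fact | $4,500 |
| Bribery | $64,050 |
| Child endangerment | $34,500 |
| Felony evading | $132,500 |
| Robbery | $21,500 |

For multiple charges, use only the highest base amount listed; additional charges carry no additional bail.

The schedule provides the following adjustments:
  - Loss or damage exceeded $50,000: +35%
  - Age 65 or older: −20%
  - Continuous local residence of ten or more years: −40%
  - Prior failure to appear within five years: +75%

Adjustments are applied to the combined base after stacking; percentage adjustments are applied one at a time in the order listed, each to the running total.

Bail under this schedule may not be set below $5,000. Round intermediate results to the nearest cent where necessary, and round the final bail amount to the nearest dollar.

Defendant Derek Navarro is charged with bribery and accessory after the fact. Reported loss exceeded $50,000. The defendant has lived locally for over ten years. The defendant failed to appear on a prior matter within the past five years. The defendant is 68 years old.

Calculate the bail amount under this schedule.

Base amounts from the schedule: bribery $64,050; accessory after the fact $4,500.
Stacking rule: use the highest base only. Highest is bribery at $64,050. Combined base = $64,050.
Loss or damage exceeded $50,000 (+35%): $64,050 × 1.35 = $86,467.50.
Age 65 or older (−20%): $86,467.50 × 0.8 = $69,174.
Continuous local residence of ten or more years (−40%): $69,174 × 0.6 = $41,504.40.
Prior failure to appear within five years (+75%): $41,504.40 × 1.75 = $72,632.70.
$72,632.70 is at or above the $5,000 minimum.
Rounded to the nearest dollar: $72,633.

$72,633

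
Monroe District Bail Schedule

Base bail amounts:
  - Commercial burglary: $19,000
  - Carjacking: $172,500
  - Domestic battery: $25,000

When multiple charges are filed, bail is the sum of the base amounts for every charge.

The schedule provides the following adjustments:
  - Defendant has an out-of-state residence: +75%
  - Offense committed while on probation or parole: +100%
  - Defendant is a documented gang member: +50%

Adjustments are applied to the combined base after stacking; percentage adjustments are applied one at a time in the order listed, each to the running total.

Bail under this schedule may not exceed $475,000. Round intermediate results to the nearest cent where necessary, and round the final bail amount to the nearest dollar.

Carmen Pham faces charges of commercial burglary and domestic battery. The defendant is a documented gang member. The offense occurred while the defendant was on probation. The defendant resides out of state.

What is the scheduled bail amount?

$231,000

Base amounts from the schedule: commercial burglary $19,000; domestic battery $25,000.
Stacking rule: sum of all bases. $19,000 + $25,000 = $44,000.
Defendant has an out-of-state residence (+75%): $44,000 × 1.75 = $77,000.
Offense committed while on probation or parole (+100%): $77,000 × 2 = $154,000.
Defendant is a documented gang member (+50%): $154,000 × 1.5 = $231,000.
$231,000 is within the $475,000 maximum.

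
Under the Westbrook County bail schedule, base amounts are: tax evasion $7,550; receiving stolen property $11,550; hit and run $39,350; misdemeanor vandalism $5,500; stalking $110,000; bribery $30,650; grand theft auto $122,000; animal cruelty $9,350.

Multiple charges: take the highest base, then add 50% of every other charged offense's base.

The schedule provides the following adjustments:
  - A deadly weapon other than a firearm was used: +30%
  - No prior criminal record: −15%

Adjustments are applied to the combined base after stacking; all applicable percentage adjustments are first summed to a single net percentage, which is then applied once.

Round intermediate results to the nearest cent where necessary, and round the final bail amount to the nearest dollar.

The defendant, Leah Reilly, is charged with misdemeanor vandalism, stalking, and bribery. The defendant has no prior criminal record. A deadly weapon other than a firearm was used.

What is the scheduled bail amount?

Base amounts from the schedule: misdemeanor vandalism $5,500; stalking $110,000; bribery $30,650.
Stacking rule: highest base plus 50% of each additional charge. Highest is stalking at $110,000. Additional: $5,500 × 50% = $2,750; $30,650 × 50% = $15,325. Combined base = $110,000 + $18,075 = $128,075.
Net percentage adjustment: +30% −15% = +15%. $128,075 × 1.15 = $147,286.25.
Rounded to the nearest dollar: $147,286.

$147,286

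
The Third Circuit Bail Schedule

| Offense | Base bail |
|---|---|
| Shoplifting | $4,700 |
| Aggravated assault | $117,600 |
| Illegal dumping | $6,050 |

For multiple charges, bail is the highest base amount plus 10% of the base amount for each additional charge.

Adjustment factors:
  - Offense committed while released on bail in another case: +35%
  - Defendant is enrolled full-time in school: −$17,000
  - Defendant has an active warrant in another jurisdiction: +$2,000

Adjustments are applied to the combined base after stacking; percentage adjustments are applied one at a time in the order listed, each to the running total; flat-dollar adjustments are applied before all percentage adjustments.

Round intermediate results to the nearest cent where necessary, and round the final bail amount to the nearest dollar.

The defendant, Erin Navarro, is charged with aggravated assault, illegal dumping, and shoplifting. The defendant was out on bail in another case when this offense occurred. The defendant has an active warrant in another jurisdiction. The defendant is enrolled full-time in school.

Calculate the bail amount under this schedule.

$139,961

Base amounts from the schedule: aggravated assault $117,600; illegal dumping $6,050; shoplifting $4,700.
Stacking rule: highest base plus 10% of each additional charge. Highest is aggravated assault at $117,600. Additional: $6,050 × 10% = $605; $4,700 × 10% = $470. Combined base = $117,600 + $1,075 = $118,675.
Defendant is enrolled full-time in school (−$17,000 flat): $118,675 − $17,000 = $101,675.
Defendant has an active warrant in another jurisdiction (+$2,000 flat): $101,675 + $2,000 = $103,675.
Offense committed while released on bail in another case (+35%): $103,675 × 1.35 = $139,961.25.
Rounded to the nearest dollar: $139,961.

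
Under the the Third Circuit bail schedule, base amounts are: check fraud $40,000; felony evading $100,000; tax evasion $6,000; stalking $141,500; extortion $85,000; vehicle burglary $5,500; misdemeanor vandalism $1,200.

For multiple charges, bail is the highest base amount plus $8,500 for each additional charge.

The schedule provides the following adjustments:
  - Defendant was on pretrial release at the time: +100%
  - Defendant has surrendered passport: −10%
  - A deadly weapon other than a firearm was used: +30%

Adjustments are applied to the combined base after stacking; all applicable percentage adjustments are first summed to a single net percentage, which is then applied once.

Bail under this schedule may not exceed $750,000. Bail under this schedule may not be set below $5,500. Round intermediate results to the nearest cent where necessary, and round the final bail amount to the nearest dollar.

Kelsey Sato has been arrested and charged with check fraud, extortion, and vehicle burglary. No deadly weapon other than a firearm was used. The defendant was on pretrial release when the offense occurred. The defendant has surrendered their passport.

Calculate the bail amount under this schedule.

Base amounts from the schedule: check fraud $40,000; extortion $85,000; vehicle burglary $5,500.
Stacking rule: highest base plus $8,500 per additional charge. Highest is extortion at $85,000; 2 additional charges → +$17,000. Combined base = $102,000.
Net percentage adjustment: +100% −10% = +90%. $102,000 × 1.9 = $193,800.
$193,800 is within the $750,000 maximum.
$193,800 is at or above the $5,500 minimum.

$193,800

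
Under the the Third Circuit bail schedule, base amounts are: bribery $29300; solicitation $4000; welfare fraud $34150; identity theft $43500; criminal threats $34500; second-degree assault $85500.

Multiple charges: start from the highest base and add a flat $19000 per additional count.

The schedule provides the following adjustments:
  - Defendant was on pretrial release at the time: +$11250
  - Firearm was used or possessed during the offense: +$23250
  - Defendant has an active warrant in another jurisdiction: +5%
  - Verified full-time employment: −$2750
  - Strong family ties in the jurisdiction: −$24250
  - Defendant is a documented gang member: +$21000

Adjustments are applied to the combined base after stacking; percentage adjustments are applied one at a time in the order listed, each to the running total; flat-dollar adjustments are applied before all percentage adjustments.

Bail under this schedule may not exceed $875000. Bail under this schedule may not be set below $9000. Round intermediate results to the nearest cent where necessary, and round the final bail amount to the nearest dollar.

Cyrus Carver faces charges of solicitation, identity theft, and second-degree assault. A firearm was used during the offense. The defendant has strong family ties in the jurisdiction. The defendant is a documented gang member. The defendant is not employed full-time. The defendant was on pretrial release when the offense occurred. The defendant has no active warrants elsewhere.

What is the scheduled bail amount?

Base amounts from the schedule: solicitation $4000; identity theft $43500; second-degree assault $85500.
Stacking rule: highest base plus $19000 per additional charge. Highest is second-degree assault at $85500; 2 additional charges → +$38000. Combined base = $123500.
Defendant was on pretrial release at the time (+$11250 flat): $123500 + $11250 = $134750.
Firearm was used or possessed during the offense (+$23250 flat): $134750 + $23250 = $158000.
Strong family ties in the jurisdiction (−$24250 flat): $158000 − $24250 = $133750.
Defendant is a documented gang member (+$21000 flat): $133750 + $21000 = $154750.
$154750 is within the $875000 maximum.
$154750 is at or above the $9000 minimum.

$154750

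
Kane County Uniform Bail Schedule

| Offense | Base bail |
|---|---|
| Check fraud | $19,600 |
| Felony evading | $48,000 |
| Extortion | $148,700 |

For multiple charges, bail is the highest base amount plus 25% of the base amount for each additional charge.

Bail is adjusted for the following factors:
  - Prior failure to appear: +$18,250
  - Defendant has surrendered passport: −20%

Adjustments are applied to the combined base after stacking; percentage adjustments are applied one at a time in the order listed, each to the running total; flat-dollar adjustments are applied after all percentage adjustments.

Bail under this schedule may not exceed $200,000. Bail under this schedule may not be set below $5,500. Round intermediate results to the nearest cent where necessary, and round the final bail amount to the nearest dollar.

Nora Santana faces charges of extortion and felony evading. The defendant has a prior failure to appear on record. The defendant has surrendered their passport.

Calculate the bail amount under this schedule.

$146,810

Base amounts from the schedule: extortion $148,700; felony evading $48,000.
Stacking rule: highest base plus 25% of each additional charge. Highest is extortion at $148,700. Additional: $48,000 × 25% = $12,000. Combined base = $148,700 + $12,000 = $160,700.
Defendant has surrendered passport (−20%): $160,700 × 0.8 = $128,560.
Prior failure to appear (+$18,250 flat): $128,560 + $18,250 = $146,810.
$146,810 is within the $200,000 maximum.
$146,810 is at or above the $5,500 minimum.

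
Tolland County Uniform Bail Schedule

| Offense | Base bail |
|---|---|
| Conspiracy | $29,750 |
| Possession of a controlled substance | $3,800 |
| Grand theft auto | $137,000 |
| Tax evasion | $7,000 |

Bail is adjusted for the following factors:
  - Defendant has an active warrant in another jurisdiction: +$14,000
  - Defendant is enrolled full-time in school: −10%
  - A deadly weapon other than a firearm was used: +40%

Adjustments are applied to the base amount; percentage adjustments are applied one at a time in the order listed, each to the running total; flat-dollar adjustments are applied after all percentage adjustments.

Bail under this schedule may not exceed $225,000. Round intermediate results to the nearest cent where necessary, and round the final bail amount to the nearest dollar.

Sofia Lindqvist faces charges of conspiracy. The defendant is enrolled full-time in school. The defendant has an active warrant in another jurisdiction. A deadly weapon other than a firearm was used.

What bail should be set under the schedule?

Base amounts from the schedule: conspiracy $29,750.
Single charge. Combined base = $29,750.
Defendant is enrolled full-time in school (−10%): $29,750 × 0.9 = $26,775.
A deadly weapon other than a firearm was used (+40%): $26,775 × 1.4 = $37,485.
Defendant has an active warrant in another jurisdiction (+$14,000 flat): $37,485 + $14,000 = $51,485.
$51,485 is within the $225,000 maximum.

$51,485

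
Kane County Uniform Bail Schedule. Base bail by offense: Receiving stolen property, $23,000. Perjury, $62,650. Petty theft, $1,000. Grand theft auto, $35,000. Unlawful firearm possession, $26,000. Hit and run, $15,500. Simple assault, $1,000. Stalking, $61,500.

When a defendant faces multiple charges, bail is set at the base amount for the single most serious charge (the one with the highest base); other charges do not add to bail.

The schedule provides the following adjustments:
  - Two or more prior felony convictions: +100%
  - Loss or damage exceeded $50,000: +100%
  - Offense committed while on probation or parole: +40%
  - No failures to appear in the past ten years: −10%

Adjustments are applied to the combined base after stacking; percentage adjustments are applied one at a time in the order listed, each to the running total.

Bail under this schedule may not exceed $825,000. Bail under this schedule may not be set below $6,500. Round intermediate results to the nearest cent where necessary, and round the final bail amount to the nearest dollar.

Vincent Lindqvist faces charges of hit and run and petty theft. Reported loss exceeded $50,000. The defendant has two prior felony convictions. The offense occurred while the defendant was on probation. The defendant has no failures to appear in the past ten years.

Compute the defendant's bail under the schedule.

$78,120

Base amounts from the schedule: hit and run $15,500; petty theft $1,000.
Stacking rule: use the highest base only. Highest is hit and run at $15,500. Combined base = $15,500.
Two or more prior felony convictions (+100%): $15,500 × 2 = $31,000.
Loss or damage exceeded $50,000 (+100%): $31,000 × 2 = $62,000.
Offense committed while on probation or parole (+40%): $62,000 × 1.4 = $86,800.
No failures to appear in the past ten years (−10%): $86,800 × 0.9 = $78,120.
$78,120 is within the $825,000 maximum.
$78,120 is at or above the $6,500 minimum.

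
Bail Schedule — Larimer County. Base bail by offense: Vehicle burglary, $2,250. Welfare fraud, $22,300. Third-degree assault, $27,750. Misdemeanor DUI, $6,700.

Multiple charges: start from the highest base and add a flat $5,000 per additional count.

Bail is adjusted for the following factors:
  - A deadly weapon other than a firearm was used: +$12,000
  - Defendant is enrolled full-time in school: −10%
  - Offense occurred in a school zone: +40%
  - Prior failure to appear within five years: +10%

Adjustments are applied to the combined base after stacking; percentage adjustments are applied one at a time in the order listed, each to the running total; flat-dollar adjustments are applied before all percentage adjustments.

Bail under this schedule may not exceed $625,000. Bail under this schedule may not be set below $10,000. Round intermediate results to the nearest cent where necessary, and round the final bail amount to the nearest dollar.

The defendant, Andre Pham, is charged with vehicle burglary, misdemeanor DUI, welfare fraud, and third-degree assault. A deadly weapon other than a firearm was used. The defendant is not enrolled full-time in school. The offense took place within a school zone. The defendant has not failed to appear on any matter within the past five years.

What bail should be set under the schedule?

$76,650

Base amounts from the schedule: vehicle burglary $2,250; misdemeanor DUI $6,700; welfare fraud $22,300; third-degree assault $27,750.
Stacking rule: highest base plus $5,000 per additional charge. Highest is third-degree assault at $27,750; 3 additional charges → +$15,000. Combined base = $42,750.
A deadly weapon other than a firearm was used (+$12,000 flat): $42,750 + $12,000 = $54,750.
Offense occurred in a school zone (+40%): $54,750 × 1.4 = $76,650.
$76,650 is within the $625,000 maximum.
$76,650 is at or above the $10,000 minimum.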